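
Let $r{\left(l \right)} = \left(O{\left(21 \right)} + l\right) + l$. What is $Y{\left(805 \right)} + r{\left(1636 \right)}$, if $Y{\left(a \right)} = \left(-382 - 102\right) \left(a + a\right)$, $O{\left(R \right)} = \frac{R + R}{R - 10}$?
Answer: $- \frac{8535606}{11} \approx -7.7596 \cdot 10^{5}$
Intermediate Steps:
$O{\left(R \right)} = \frac{2 R}{-10 + R}$
$Y{\left(a \right)} = - 968 a$ ($Y{\left(a \right)} = - 484 \cdot 2 a = - 968 a$)
$r{\left(l \right)} = \frac{42}{11} + 2 l$ ($r{\left(l \right)} = \left(2 \cdot 21 \frac{1}{-10 + 21} + l\right) + l = \left(2 \cdot 21 \cdot \frac{1}{11} + l\right) + l = \left(\frac{42}{11} + l\right) + l = \frac{42}{11} + 2 l$)
$Y{\left(805 \right)} + r{\left(1636 \right)} = \left(-968\right) 805 + \left(\frac{42}{11} + 2 \cdot 1636\right) = -779240 + \left(\frac{42}{11} + 3272\right) = -779240 + \frac{36034}{11} = - \frac{8535606}{11}$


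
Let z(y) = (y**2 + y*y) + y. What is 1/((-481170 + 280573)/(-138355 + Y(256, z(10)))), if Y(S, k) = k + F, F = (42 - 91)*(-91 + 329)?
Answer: 149807/200597 ≈ 0.74681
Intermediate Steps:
F = -11662 (F = -49*238 = -11662)
z(y) = y + 2*y**2 (z(y) = (y**2 + y**2) + y = 2*y**2 + y = y + 2*y**2)
Y(S, k) = -11662 + k (Y(S, k) = k - 11662 = -11662 + k)
1/((-481170 + 280573)/(-138355 + Y(256, z(10)))) = 1/((-481170 + 280573)/(-138355 + (-11662 + 10*(1 + 2*10)))) = 1/(-200597/(-138355 + (-11662 + 10*(1 + 20)))) = 1/(-200597/(-138355 + (-11662 + 10*21))) = 1/(-200597/(-138355 + (-11662 + 210))) = 1/(-200597/(-138355 - 11452)) = 1/(-200597/(-149807)) = 1/(-200597*(-1/149807)) = 1/(200597/149807) = 149807/200597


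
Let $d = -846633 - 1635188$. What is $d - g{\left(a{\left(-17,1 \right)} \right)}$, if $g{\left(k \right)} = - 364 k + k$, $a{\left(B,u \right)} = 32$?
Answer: $-2470205$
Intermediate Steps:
$g{\left(k \right)} = - 363 k$
$d = -2481821$
$d - g{\left(a{\left(-17,1 \right)} \right)} = -2481821 - \left(-363\right) 32 = -2481821 - -11616 = -2481821 + 11616 = -2470205$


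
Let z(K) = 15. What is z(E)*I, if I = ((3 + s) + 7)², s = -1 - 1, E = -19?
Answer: 960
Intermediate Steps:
s = -2
I = 64 (I = ((3 - 2) + 7)² = (1 + 7)² = 8² = 64)
z(E)*I = 15*64 = 960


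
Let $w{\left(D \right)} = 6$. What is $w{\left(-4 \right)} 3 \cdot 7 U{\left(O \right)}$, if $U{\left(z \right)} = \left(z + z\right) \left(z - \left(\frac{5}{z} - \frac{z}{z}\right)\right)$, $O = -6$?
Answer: $6300$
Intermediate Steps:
$U{\left(z \right)} = 2 z \left(1 + z - \frac{5}{z}\right)$ ($U{\left(z \right)} = 2 z \left(z + \left(1 - \frac{5}{z}\right)\right) = 2 z \left(1 + z - \frac{5}{z}\right)$)
$w{\left(-4 \right)} 3 \cdot 7 U{\left(O \right)} = 6 \cdot 3 \cdot 7 \left(-10 + 2 \left(-6\right) + 2 \left(-6\right)^{2}\right) = 6 \cdot 21 \left(-10 - 12 + 2 \cdot 36\right) = 126 \left(-10 - 12 + 72\right) = 126 \cdot 50 = 6300$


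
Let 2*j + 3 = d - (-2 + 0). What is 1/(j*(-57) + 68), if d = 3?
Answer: 1/11 ≈ 0.090909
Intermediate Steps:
j = 1 (j = -3/2 + (3 - (-2 + 0))/2 = -3/2 + (3 - (-2))/2 = -3/2 + (3 - 1*(-2))/2 = -3/2 + (3 + 2)/2 = -3/2 + (1/2)*5 = -3/2 + 5/2 = 1)
1/(j*(-57) + 68) = 1/(1*(-57) + 68) = 1/(-57 + 68) = 1/11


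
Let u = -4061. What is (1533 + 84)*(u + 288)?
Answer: -6100941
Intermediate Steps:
(1533 + 84)*(u + 288) = (1533 + 84)*(-4061 + 288) = 1617*(-3773) = -6100941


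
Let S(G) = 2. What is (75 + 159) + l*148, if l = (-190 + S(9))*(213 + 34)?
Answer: -6872294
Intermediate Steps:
l = -46436 (l = (-190 + 2)*(213 + 34) = -188*247 = -46436)
(75 + 159) + l*148 = (75 + 159) - 46436*148 = 234 - 6872528 = -6872294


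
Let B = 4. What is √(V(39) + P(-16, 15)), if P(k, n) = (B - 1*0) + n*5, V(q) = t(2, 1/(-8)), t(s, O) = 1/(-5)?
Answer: √1970/5 ≈ 8.8769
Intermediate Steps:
t(s, O) = -⅕
V(q) = -⅕
P(k, n) = 4 + 5*n (P(k, n) = (4 - 1*0) + n*5 = (4 + 0) + 5*n = 4 + 5*n)
√(V(39) + P(-16, 15)) = √(-⅕ + (4 + 5*15)) = √(-⅕ + (4 + 75)) = √(-⅕ + 79) = √(394/5) = √1970/5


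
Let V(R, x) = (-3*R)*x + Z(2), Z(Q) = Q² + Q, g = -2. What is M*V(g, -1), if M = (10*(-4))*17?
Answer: 0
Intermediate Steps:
Z(Q) = Q + Q²
V(R, x) = 6 - 3*R*x (V(R, x) = (-3*R)*x + 2*(1 + 2) = -3*R*x + 2*3 = -3*R*x + 6 = 6 - 3*R*x)
M = -680 (M = -40*17 = -680)
M*V(g, -1) = -680*(6 - 3*(-2)*(-1)) = -680*(6 - 6) = -680*0 = 0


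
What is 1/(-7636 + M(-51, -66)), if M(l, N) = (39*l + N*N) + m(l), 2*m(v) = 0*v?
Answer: -1/5269 ≈ -0.00018979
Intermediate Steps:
m(v) = 0 (m(v) = (0*v)/2 = (½)*0 = 0)
M(l, N) = N² + 39*l (M(l, N) = (39*l + N*N) + 0 = (39*l + N²) + 0 = (N² + 39*l) + 0 = N² + 39*l)
1/(-7636 + M(-51, -66)) = 1/(-7636 + ((-66)² + 39*(-51))) = 1/(-7636 + (4356 - 1989)) = 1/(-7636 + 2367) = 1/(-5269) = -1/5269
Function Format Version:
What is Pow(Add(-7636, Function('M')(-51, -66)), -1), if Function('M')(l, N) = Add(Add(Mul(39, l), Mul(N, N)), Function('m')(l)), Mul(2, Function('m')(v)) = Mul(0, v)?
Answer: Rational(-1, 5269) ≈ -0.00018979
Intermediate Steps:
Function('m')(v) = 0 (Function('m')(v) = Mul(Rational(1, 2), Mul(0, v)) = Mul(Rational(1, 2), 0) = 0)
Function('M')(l, N) = Add(Pow(N, 2), Mul(39, l)) (Function('M')(l, N) = Add(Add(Mul(39, l), Mul(N, N)), 0) = Add(Add(Mul(39, l), Pow(N, 2)), 0) = Add(Add(Pow(N, 2), Mul(39, l)), 0) = Add(Pow(N, 2), Mul(39, l)))
Pow(Add(-7636, Function('M')(-51, -66)), -1) = Pow(Add(-7636, Add(Pow(-66, 2), Mul(39, -51))), -1) = Pow(Add(-7636, Add(4356, -1989)), -1) = Pow(Add(-7636, 2367), -1) = Pow(-5269, -1) = Rational(-1, 5269)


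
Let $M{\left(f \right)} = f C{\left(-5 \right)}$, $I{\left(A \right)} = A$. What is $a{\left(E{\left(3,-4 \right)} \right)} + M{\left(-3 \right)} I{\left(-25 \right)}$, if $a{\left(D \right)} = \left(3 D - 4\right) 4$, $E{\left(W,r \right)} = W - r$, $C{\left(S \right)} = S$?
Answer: $-307$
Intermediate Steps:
$M{\left(f \right)} = - 5 f$ ($M{\left(f \right)} = f \left(-5\right) = - 5 f$)
$a{\left(D \right)} = -16 + 12 D$ ($a{\left(D \right)} = \left(-4 + 3 D\right) 4 = -16 + 12 D$)
$a{\left(E{\left(3,-4 \right)} \right)} + M{\left(-3 \right)} I{\left(-25 \right)} = \left(-16 + 12 \left(3 - -4\right)\right) + \left(-5\right) \left(-3\right) \left(-25\right) = \left(-16 + 12 \left(3 + 4\right)\right) + 15 \left(-25\right) = \left(-16 + 12 \cdot 7\right) - 375 = \left(-16 + 84\right) - 375 = 68 - 375 = -307$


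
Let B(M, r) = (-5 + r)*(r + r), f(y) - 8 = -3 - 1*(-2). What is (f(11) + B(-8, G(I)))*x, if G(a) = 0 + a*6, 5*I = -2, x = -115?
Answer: -24449/5 ≈ -4889.8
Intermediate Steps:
I = -⅖ (I = (⅕)*(-2) = -⅖ ≈ -0.40000)
f(y) = 7 (f(y) = 8 + (-3 - 1*(-2)) = 8 + (-3 + 2) = 8 - 1 = 7)
G(a) = 6*a (G(a) = 0 + 6*a = 6*a)
B(M, r) = 2*r*(-5 + r) (B(M, r) = (-5 + r)*(2*r) = 2*r*(-5 + r))
(f(11) + B(-8, G(I)))*x = (7 + 2*(6*(-⅖))*(-5 + 6*(-⅖)))*(-115) = (7 + 2*(-12/5)*(-5 - 12/5))*(-115) = (7 + 2*(-12/5)*(-37/5))*(-115) = (7 + 888/25)*(-115) = (1063/25)*(-115) = -24449/5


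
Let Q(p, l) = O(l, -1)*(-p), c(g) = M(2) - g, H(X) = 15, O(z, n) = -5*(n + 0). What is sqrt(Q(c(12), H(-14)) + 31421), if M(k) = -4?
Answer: 17*sqrt(109) ≈ 177.49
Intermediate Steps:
O(z, n) = -5*n
c(g) = -4 - g
Q(p, l) = -5*p (Q(p, l) = (-5*(-1))*(-p) = 5*(-p) = -5*p)
sqrt(Q(c(12), H(-14)) + 31421) = sqrt(-5*(-4 - 1*12) + 31421) = sqrt(-5*(-4 - 12) + 31421) = sqrt(-5*(-16) + 31421) = sqrt(80 + 31421) = sqrt(31501) = 17*sqrt(109)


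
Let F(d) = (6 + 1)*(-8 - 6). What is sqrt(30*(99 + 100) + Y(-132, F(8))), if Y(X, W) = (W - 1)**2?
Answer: sqrt(15771) ≈ 125.58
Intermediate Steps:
F(d) = -98 (F(d) = 7*(-14) = -98)
Y(X, W) = (-1 + W)**2
sqrt(30*(99 + 100) + Y(-132, F(8))) = sqrt(30*(99 + 100) + (-1 - 98)**2) = sqrt(30*199 + (-99)**2) = sqrt(5970 + 9801) = sqrt(15771)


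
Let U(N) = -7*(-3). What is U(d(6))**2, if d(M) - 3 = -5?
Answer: 441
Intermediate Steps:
d(M) = -2 (d(M) = 3 - 5 = -2)
U(N) = 21
U(d(6))**2 = 21**2 = 441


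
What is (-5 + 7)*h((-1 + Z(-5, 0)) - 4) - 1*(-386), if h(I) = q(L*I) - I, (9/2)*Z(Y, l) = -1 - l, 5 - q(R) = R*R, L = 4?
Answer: -37766/81 ≈ -466.25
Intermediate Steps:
q(R) = 5 - R² (q(R) = 5 - R*R = 5 - R²)
Z(Y, l) = -2/9 - 2*l/9 (Z(Y, l) = 2*(-1 - l)/9 = -2/9 - 2*l/9)
h(I) = 5 - I - 16*I² (h(I) = (5 - (4*I)²) - I = (5 - 16*I²) - I = 5 - I - 16*I²)
(-5 + 7)*h((-1 + Z(-5, 0)) - 4) - 1*(-386) = (-5 + 7)*(5 - ((-1 + (-2/9 - 2/9*0)) - 4) - 16*((-1 + (-2/9 - 2/9*0)) - 4)²) - 1*(-386) = 2*(5 - ((-1 + (-2/9 + 0)) - 4) - 16*((-1 + (-2/9 + 0)) - 4)²) + 386 = 2*(5 - ((-1 - 2/9) - 4) - 16*((-1 - 2/9) - 4)²) + 386 = 2*(5 - (-11/9 - 4) - 16*(-11/9 - 4)²) + 386 = 2*(5 - 1*(-47/9) - 16*(-47/9)²) + 386 = 2*(5 + 47/9 - 16*2209/81) + 386 = 2*(5 + 47/9 - 35344/81) + 386 = 2*(-34516/81) + 386 = -69032/81 + 386 = -37766/81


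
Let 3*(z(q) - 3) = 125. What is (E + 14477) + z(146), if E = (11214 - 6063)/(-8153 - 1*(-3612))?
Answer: 197813212/13623 ≈ 14521.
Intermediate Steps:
z(q) = 134/3 (z(q) = 3 + (⅓)*125 = 3 + 125/3 = 134/3)
E = -5151/4541 (E = 5151/(-8153 + 3612) = 5151/(-4541) = 5151*(-1/4541) = -5151/4541 ≈ -1.1343)
(E + 14477) + z(146) = (-5151/4541 + 14477) + 134/3 = 65734906/4541 + 134/3 = 197813212/13623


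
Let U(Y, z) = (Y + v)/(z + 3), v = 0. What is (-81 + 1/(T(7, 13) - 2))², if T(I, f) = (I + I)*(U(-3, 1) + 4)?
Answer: 49632025/7569 ≈ 6557.3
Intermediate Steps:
U(Y, z) = Y/(3 + z) (U(Y, z) = (Y + 0)/(z + 3) = Y/(3 + z))
T(I, f) = 13*I/2 (T(I, f) = (I + I)*(-3/(3 + 1) + 4) = (2*I)*(-3/4 + 4) = (2*I)*(-3*¼ + 4) = (2*I)*(-¾ + 4) = (2*I)*(13/4) = 13*I/2)
(-81 + 1/(T(7, 13) - 2))² = (-81 + 1/((13/2)*7 - 2))² = (-81 + 1/(91/2 - 2))² = (-81 + 1/(87/2))² = (-81 + 2/87)² = (-7045/87)² = 49632025/7569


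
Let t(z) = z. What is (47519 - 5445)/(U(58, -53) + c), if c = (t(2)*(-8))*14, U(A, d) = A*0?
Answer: -21037/112 ≈ -187.83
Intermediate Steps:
U(A, d) = 0
c = -224 (c = (2*(-8))*14 = -16*14 = -224)
(47519 - 5445)/(U(58, -53) + c) = (47519 - 5445)/(0 - 224) = 42074/(-224) = 42074*(-1/224) = -21037/112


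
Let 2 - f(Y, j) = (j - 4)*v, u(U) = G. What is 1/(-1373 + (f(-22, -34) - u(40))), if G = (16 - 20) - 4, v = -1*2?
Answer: -1/1439 ≈ -0.00069493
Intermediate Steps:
v = -2
G = -8 (G = -4 - 4 = -8)
u(U) = -8
f(Y, j) = -6 + 2*j (f(Y, j) = 2 - (j - 4)*(-2) = 2 - (-4 + j)*(-2) = 2 - (8 - 2*j) = 2 + (-8 + 2*j) = -6 + 2*j)
1/(-1373 + (f(-22, -34) - u(40))) = 1/(-1373 + ((-6 + 2*(-34)) - 1*(-8))) = 1/(-1373 + ((-6 - 68) + 8)) = 1/(-1373 + (-74 + 8)) = 1/(-1373 - 66) = 1/(-1439) = -1/1439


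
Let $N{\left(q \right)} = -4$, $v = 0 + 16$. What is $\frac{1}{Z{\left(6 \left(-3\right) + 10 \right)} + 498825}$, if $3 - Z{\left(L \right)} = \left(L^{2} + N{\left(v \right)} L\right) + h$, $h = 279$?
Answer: $\frac{1}{498453} \approx 2.0062 \cdot 10^{-6}$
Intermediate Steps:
$v = 16$
$Z{\left(L \right)} = -276 - L^{2} + 4 L$ ($Z{\left(L \right)} = 3 - \left(\left(L^{2} - 4 L\right) + 279\right) = 3 - \left(279 + L^{2} - 4 L\right) = -276 - L^{2} + 4 L$)
$\frac{1}{Z{\left(6 \left(-3\right) + 10 \right)} + 498825} = \frac{1}{\left(-276 - \left(6 \left(-3\right) + 10\right)^{2} + 4 \left(6 \left(-3\right) + 10\right)\right) + 498825} = \frac{1}{\left(-276 - \left(-18 + 10\right)^{2} + 4 \left(-18 + 10\right)\right) + 498825} = \frac{1}{\left(-276 - \left(-8\right)^{2} + 4 \left(-8\right)\right) + 498825} = \frac{1}{\left(-276 - 64 - 32\right) + 498825} = \frac{1}{-372 + 498825} = \frac{1}{498453}$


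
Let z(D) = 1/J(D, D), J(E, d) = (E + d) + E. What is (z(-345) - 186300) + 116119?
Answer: -72637336/1035 ≈ -70181.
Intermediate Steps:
J(E, d) = d + 2*E
z(D) = 1/(3*D) (z(D) = 1/(D + 2*D) = 1/(3*D))
(z(-345) - 186300) + 116119 = ((1/3)/(-345) - 186300) + 116119 = ((1/3)*(-1/345) - 186300) + 116119 = (-1/1035 - 186300) + 116119 = -192820501/1035 + 116119 = -72637336/1035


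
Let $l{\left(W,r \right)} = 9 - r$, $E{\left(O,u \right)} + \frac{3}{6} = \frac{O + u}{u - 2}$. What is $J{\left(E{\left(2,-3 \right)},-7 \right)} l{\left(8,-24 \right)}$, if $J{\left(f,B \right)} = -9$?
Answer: $-297$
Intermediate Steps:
$E{\left(O,u \right)} = - \frac{1}{2} + \frac{O + u}{-2 + u}$ ($E{\left(O,u \right)} = - \frac{1}{2} + \frac{O + u}{u - 2} = - \frac{1}{2} + \frac{O + u}{-2 + u}$)
$J{\left(E{\left(2,-3 \right)},-7 \right)} l{\left(8,-24 \right)} = - 9 \left(9 - -24\right) = - 9 \left(9 + 24\right) = \left(-9\right) 33 = -297$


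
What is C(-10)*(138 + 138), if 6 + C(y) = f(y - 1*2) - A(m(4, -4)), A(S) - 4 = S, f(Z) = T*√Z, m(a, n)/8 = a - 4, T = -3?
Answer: -2760 - 1656*I*√3 ≈ -2760.0 - 2868.3*I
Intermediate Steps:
m(a, n) = -32 + 8*a (m(a, n) = 8*(a - 4) = 8*(-4 + a) = -32 + 8*a)
f(Z) = -3*√Z
A(S) = 4 + S
C(y) = -10 - 3*√(-2 + y) (C(y) = -6 + (-3*√(y - 1*2) - (4 + (-32 + 8*4))) = -6 + (-3*√(y - 2) - (4 + (-32 + 32))) = -6 + (-3*√(-2 + y) - (4 + 0)) = -6 + (-3*√(-2 + y) - 1*4) = -6 + (-3*√(-2 + y) - 4) = -6 + (-4 - 3*√(-2 + y)) = -10 - 3*√(-2 + y))
C(-10)*(138 + 138) = (-10 - 3*√(-2 - 10))*(138 + 138) = (-10 - 6*I*√3)*276 = -2760 - 1656*I*√3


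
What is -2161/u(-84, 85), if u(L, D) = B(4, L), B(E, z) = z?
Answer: 2161/84 ≈ 25.726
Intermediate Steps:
u(L, D) = L
-2161/u(-84, 85) = -2161/(-84) = -2161*(-1/84) = 2161/84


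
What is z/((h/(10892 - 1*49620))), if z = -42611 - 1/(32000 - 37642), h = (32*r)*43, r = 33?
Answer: 387943638167/10674664 ≈ 36342.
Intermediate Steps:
h = 45408 (h = (32*33)*43 = 1056*43 = 45408)
z = -240411261/5642 (z = -42611 - 1/(-5642) = -42611 - 1*(-1/5642) = -42611 + 1/5642 = -240411261/5642 ≈ -42611.)
z/((h/(10892 - 1*49620))) = -240411261/(5642*(45408/(10892 - 1*49620))) = -240411261/(5642*(45408/(10892 - 49620))) = -240411261/(5642*(45408/(-38728))) = -240411261/(5642*(45408*(-1/38728))) = -240411261/(5642*(-5676/4841)) = -240411261/5642*(-4841/5676) = 387943638167/10674664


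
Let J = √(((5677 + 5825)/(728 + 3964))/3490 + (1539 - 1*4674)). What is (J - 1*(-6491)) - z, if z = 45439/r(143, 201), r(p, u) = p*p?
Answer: 132689020/20449 + I*√5837700588533985/1364590 ≈ 6488.8 + 55.991*I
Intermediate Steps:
r(p, u) = p²
J = I*√5837700588533985/1364590 (J = √((11502/4692)*(1/3490) + (1539 - 4674)) = √((11502*(1/4692))*(1/3490) - 3135) = √((1917/782)*(1/3490) - 3135) = √(1917/2729180 - 3135) = √(-8555977383/2729180) = I*√5837700588533985/1364590 ≈ 55.991*I)
z = 45439/20449 (z = 45439/(143²) = 45439/20449 ≈ 2.2221)
(J - 1*(-6491)) - z = (I*√5837700588533985/1364590 - 1*(-6491)) - 1*45439/20449 = (I*√5837700588533985/1364590 + 6491) - 45439/20449 = (6491 + I*√5837700588533985/1364590) - 45439/20449 = 132689020/20449 + I*√5837700588533985/1364590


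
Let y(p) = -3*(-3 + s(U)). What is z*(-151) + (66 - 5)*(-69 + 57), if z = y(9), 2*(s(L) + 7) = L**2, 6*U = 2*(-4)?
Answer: -14578/3 ≈ -4859.3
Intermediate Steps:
U = -4/3 (U = (2*(-4))/6 = (1/6)*(-8) = -4/3 ≈ -1.3333)
s(L) = -7 + L**2/2
y(p) = 82/3 (y(p) = -3*(-3 + (-7 + (-4/3)**2/2)) = -3*(-3 + (-7 + (1/2)*(16/9))) = -3*(-3 + (-7 + 8/9)) = -3*(-3 - 55/9) = -3*(-82/9) = 82/3)
z = 82/3 ≈ 27.333
z*(-151) + (66 - 5)*(-69 + 57) = (82/3)*(-151) + (66 - 5)*(-69 + 57) = -12382/3 + 61*(-12) = -12382/3 - 732 = -14578/3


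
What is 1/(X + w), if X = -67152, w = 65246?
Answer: -1/1906 ≈ -0.00052466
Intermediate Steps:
1/(X + w) = 1/(-67152 + 65246) = 1/(-1906) = -1/1906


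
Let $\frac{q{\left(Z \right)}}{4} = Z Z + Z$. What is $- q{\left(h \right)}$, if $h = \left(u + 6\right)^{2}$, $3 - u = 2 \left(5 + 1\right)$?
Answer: $-360$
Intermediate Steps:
$u = -9$ ($u = 3 - 2 \left(5 + 1\right) = 3 - 2 \cdot 6 = 3 - 12 = -9$)
$h = 9$ ($h = \left(-9 + 6\right)^{2} = \left(-3\right)^{2} = 9$)
$q{\left(Z \right)} = 4 Z + 4 Z^{2}$ ($q{\left(Z \right)} = 4 \left(Z Z + Z\right) = 4 \left(Z^{2} + Z\right) = 4 \left(Z + Z^{2}\right) = 4 Z + 4 Z^{2}$)
$- q{\left(h \right)} = - 4 \cdot 9 \left(1 + 9\right) = - 4 \cdot 9 \cdot 10 = \left(-1\right) 360 = -360$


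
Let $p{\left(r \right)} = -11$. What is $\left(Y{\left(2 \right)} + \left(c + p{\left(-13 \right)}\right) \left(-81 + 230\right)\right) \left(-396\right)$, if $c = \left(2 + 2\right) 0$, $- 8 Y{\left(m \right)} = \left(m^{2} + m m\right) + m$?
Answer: $649539$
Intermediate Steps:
$Y{\left(m \right)} = - \frac{m^{2}}{4} - \frac{m}{8}$ ($Y{\left(m \right)} = - \frac{\left(m^{2} + m m\right) + m}{8} = - \frac{\left(m^{2} + m^{2}\right) + m}{8} = - \frac{2 m^{2} + m}{8} = - \frac{m + 2 m^{2}}{8} = - \frac{m^{2}}{4} - \frac{m}{8}$)
$c = 0$ ($c = 4 \cdot 0 = 0$)
$\left(Y{\left(2 \right)} + \left(c + p{\left(-13 \right)}\right) \left(-81 + 230\right)\right) \left(-396\right) = \left(\left(- \frac{1}{8}\right) 2 \left(1 + 2 \cdot 2\right) + \left(0 - 11\right) \left(-81 + 230\right)\right) \left(-396\right) = \left(\left(- \frac{1}{8}\right) 2 \left(1 + 4\right) - 1639\right) \left(-396\right) = \left(\left(- \frac{1}{8}\right) 2 \cdot 5 - 1639\right) \left(-396\right) = \left(- \frac{5}{4} - 1639\right) \left(-396\right) = \left(- \frac{6561}{4}\right) \left(-396\right) = 649539$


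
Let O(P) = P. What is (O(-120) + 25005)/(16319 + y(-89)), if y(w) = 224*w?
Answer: -24885/3617 ≈ -6.8800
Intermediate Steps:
(O(-120) + 25005)/(16319 + y(-89)) = (-120 + 25005)/(16319 + 224*(-89)) = 24885/(16319 - 19936) = 24885/(-3617) = 24885*(-1/3617) = -24885/3617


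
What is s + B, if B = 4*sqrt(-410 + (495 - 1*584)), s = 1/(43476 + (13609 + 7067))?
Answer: 1/64152 + 4*I*sqrt(499) ≈ 1.5588e-5 + 89.353*I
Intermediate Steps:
s = 1/64152 (s = 1/(43476 + 20676) = 1/64152 ≈ 1.5588e-5)
B = 4*I*sqrt(499) (B = 4*sqrt(-410 + (495 - 584)) = 4*sqrt(-410 - 89) = 4*sqrt(-499) = 4*(I*sqrt(499)) = 4*I*sqrt(499) ≈ 89.353*I)
s + B = 1/64152 + 4*I*sqrt(499)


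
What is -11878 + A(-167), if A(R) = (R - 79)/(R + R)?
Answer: -1983503/167 ≈ -11877.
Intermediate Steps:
A(R) = (-79 + R)/(2*R) (A(R) = (-79 + R)/((2*R)) = (-79 + R)*(1/(2*R)) = (-79 + R)/(2*R))
-11878 + A(-167) = -11878 + (½)*(-79 - 167)/(-167) = -11878 + (½)*(-1/167)*(-246) = -11878 + 123/167 = -1983503/167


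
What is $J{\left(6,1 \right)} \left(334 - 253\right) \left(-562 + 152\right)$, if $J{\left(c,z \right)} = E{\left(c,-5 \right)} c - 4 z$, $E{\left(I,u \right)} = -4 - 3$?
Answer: $1527660$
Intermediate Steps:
$E{\left(I,u \right)} = -7$
$J{\left(c,z \right)} = - 7 c - 4 z$
$J{\left(6,1 \right)} \left(334 - 253\right) \left(-562 + 152\right) = \left(\left(-7\right) 6 - 4\right) \left(334 - 253\right) \left(-562 + 152\right) = \left(-42 - 4\right) 81 \left(-410\right) = \left(-46\right) \left(-33210\right) = 1527660$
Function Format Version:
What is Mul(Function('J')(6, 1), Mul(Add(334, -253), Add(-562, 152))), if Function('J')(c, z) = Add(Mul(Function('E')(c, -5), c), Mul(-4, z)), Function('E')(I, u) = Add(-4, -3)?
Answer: 1527660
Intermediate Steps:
Function('E')(I, u) = -7
Function('J')(c, z) = Add(Mul(-7, c), Mul(-4, z))
Mul(Function('J')(6, 1), Mul(Add(334, -253), Add(-562, 152))) = Mul(Add(Mul(-7, 6), Mul(-4, 1)), Mul(Add(334, -253), Add(-562, 152))) = Mul(Add(-42, -4), Mul(81, -410)) = Mul(-46, -33210) = 1527660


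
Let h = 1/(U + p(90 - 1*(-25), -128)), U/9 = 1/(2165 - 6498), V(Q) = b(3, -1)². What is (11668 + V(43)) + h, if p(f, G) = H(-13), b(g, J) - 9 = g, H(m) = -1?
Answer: 51283371/4342 ≈ 11811.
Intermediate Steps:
b(g, J) = 9 + g
p(f, G) = -1
V(Q) = 144 (V(Q) = (9 + 3)² = 12² = 144)
U = -9/4333 (U = 9/(2165 - 6498) = 9/(-4333) = 9*(-1/4333) = -9/4333 ≈ -0.0020771)
h = -4333/4342 (h = 1/(-9/4333 - 1) = 1/(-4342/4333) = -4333/4342 ≈ -0.99793)
(11668 + V(43)) + h = (11668 + 144) - 4333/4342 = 11812 - 4333/4342 = 51283371/4342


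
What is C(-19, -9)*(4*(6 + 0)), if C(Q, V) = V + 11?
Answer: 48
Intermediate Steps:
C(Q, V) = 11 + V
C(-19, -9)*(4*(6 + 0)) = (11 - 9)*(4*(6 + 0)) = 2*(4*6) = 2*24 = 48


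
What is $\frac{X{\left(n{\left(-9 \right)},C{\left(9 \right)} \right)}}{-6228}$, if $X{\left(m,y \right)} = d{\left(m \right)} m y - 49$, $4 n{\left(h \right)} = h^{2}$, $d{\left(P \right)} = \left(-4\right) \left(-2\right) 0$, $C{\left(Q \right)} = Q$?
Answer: $\frac{49}{6228} \approx 0.0078677$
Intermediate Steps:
$d{\left(P \right)} = 0$ ($d{\left(P \right)} = 8 \cdot 0 = 0$)
$n{\left(h \right)} = \frac{h^{2}}{4}$
$X{\left(m,y \right)} = -49$ ($X{\left(m,y \right)} = 0 m y - 49 = 0 y - 49 = 0 - 49 = -49$)
$\frac{X{\left(n{\left(-9 \right)},C{\left(9 \right)} \right)}}{-6228} = - \frac{49}{-6228} = \left(-49\right) \left(- \frac{1}{6228}\right) = \frac{49}{6228}$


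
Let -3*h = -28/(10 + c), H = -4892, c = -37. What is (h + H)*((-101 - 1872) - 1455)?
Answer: 1358447840/81 ≈ 1.6771e+7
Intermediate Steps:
h = -28/81 (h = -(-28)/(3*(10 - 37)) = -(-28)/(3*(-27)) = -(-28)*(-1)/(3*27) = -⅓*28/27 = -28/81 ≈ -0.34568)
(h + H)*((-101 - 1872) - 1455) = (-28/81 - 4892)*((-101 - 1872) - 1455) = -396280*(-1973 - 1455)/81 = -396280/81*(-3428) = 1358447840/81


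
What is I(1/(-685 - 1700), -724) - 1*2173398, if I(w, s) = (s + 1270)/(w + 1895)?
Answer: -4911415895121/2259787 ≈ -2.1734e+6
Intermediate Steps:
I(w, s) = (1270 + s)/(1895 + w)
I(1/(-685 - 1700), -724) - 1*2173398 = (1270 - 724)/(1895 + 1/(-685 - 1700)) - 1*2173398 = 546/(1895 + 1/(-2385)) - 2173398 = 546/(1895 - 1/2385) - 2173398 = 546/(4519574/2385) - 2173398 = (2385/4519574)*546 - 2173398 = 651105/2259787 - 2173398 = -4911415895121/2259787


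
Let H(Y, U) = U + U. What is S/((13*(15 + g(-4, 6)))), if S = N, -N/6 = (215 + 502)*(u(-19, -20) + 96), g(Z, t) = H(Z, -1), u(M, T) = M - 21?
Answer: -240912/169 ≈ -1425.5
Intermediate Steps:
u(M, T) = -21 + M
H(Y, U) = 2*U
g(Z, t) = -2 (g(Z, t) = 2*(-1) = -2)
N = -240912 (N = -6*(215 + 502)*((-21 - 19) + 96) = -4302*(-40 + 96) = -4302*56 = -6*40152 = -240912)
S = -240912
S/((13*(15 + g(-4, 6)))) = -240912*1/(13*(15 - 2)) = -240912/(13*13) = -240912/169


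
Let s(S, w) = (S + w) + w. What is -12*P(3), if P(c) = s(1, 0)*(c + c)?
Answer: -72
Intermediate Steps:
s(S, w) = S + 2*w
P(c) = 2*c (P(c) = (1 + 2*0)*(c + c) = (1 + 0)*(2*c) = 1*(2*c) = 2*c)
-12*P(3) = -24*3 = -12*6 = -72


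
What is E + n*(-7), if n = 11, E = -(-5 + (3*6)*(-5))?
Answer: 18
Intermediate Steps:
E = 95 (E = -(-5 + 18*(-5)) = -(-5 - 90) = -1*(-95) = 95)
E + n*(-7) = 95 + 11*(-7) = 95 - 77 = 18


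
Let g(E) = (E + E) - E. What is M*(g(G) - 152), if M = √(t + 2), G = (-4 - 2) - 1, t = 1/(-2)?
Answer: -159*√6/2 ≈ -194.73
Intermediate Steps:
t = -½ ≈ -0.50000
G = -7 (G = -6 - 1 = -7)
g(E) = E (g(E) = 2*E - E = E)
M = √6/2 (M = √(-½ + 2) = √(3/2) = √6/2 ≈ 1.2247)
M*(g(G) - 152) = (√6/2)*(-7 - 152) = (√6/2)*(-159) = -159*√6/2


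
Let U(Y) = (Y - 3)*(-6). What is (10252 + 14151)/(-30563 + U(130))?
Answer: -24403/31325 ≈ -0.77903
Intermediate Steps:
U(Y) = 18 - 6*Y (U(Y) = (-3 + Y)*(-6) = 18 - 6*Y)
(10252 + 14151)/(-30563 + U(130)) = (10252 + 14151)/(-30563 + (18 - 6*130)) = 24403/(-30563 + (18 - 780)) = 24403/(-30563 - 762) = 24403/(-31325) = 24403*(-1/31325) = -24403/31325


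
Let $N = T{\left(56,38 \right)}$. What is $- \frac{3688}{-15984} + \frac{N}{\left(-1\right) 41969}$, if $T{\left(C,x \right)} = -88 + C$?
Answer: $\frac{19411645}{83854062} \approx 0.23149$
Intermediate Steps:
$N = -32$ ($N = -88 + 56 = -32$)
$- \frac{3688}{-15984} + \frac{N}{\left(-1\right) 41969} = - \frac{3688}{-15984} - \frac{32}{\left(-1\right) 41969} = \left(-3688\right) \left(- \frac{1}{15984}\right) - \frac{32}{-41969} = \frac{461}{1998} - - \frac{32}{41969} = \frac{461}{1998} + \frac{32}{41969} = \frac{19411645}{83854062}$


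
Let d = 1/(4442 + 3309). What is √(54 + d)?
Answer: √3244219805/7751 ≈ 7.3485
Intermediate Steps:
d = 1/7751 ≈ 0.00012902
√(54 + d) = √(54 + 1/7751) = √(418555/7751) = √3244219805/7751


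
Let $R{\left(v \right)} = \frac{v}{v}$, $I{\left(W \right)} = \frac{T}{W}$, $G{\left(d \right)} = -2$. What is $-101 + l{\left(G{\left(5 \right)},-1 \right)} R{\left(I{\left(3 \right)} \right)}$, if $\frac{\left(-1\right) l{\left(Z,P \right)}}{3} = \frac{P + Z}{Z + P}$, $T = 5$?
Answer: $-104$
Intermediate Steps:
$l{\left(Z,P \right)} = -3$ ($l{\left(Z,P \right)} = - 3 \frac{P + Z}{Z + P} = - 3 \frac{P + Z}{P + Z} = \left(-3\right) 1 = -3$)
$I{\left(W \right)} = \frac{5}{W}$
$R{\left(v \right)} = 1$
$-101 + l{\left(G{\left(5 \right)},-1 \right)} R{\left(I{\left(3 \right)} \right)} = -101 - 3 = -104$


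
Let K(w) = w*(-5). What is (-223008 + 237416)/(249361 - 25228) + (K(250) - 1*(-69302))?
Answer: 15252713324/224133 ≈ 68052.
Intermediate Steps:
K(w) = -5*w
(-223008 + 237416)/(249361 - 25228) + (K(250) - 1*(-69302)) = (-223008 + 237416)/(249361 - 25228) + (-5*250 - 1*(-69302)) = 14408/224133 + (-1250 + 69302) = 14408*(1/224133) + 68052 = 14408/224133 + 68052 = 15252713324/224133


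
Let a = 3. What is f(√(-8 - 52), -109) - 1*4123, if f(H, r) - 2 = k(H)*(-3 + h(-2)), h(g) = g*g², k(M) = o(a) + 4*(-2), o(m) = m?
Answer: -4066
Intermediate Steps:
k(M) = -5 (k(M) = 3 + 4*(-2) = 3 - 8 = -5)
h(g) = g³
f(H, r) = 57 (f(H, r) = 2 - 5*(-3 + (-2)³) = 2 - 5*(-3 - 8) = 2 - 5*(-11) = 2 + 55 = 57)
f(√(-8 - 52), -109) - 1*4123 = 57 - 1*4123 = 57 - 4123 = -4066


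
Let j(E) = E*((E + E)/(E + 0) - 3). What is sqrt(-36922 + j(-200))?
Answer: I*sqrt(36722) ≈ 191.63*I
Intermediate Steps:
j(E) = -E (j(E) = E*((2*E)/E - 3) = E*(2 - 3) = E*(-1) = -E)
sqrt(-36922 + j(-200)) = sqrt(-36922 - 1*(-200)) = sqrt(-36922 + 200) = sqrt(-36722) = I*sqrt(36722)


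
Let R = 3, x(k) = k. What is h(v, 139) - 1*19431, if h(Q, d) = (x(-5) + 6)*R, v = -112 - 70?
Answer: -19428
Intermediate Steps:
v = -182
h(Q, d) = 3 (h(Q, d) = (-5 + 6)*3 = 1*3 = 3)
h(v, 139) - 1*19431 = 3 - 1*19431 = 3 - 19431 = -19428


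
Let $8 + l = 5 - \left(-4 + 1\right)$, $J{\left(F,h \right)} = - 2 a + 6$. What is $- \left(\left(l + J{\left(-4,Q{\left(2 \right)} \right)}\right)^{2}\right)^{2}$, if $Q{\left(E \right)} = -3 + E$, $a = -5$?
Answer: $-65536$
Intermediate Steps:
$J{\left(F,h \right)} = 16$ ($J{\left(F,h \right)} = \left(-2\right) \left(-5\right) + 6 = 10 + 6 = 16$)
$l = 0$ ($l = -8 + \left(5 - \left(-4 + 1\right)\right) = -8 + \left(5 - -3\right) = -8 + \left(5 + 3\right) = -8 + 8 = 0$)
$- \left(\left(l + J{\left(-4,Q{\left(2 \right)} \right)}\right)^{2}\right)^{2} = - \left(\left(0 + 16\right)^{2}\right)^{2} = - \left(16^{2}\right)^{2} = - 256^{2} = \left(-1\right) 65536 = -65536$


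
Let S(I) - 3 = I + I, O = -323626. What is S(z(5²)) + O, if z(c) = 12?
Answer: -323599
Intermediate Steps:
S(I) = 3 + 2*I (S(I) = 3 + (I + I) = 3 + 2*I)
S(z(5²)) + O = (3 + 2*12) - 323626 = (3 + 24) - 323626 = 27 - 323626 = -323599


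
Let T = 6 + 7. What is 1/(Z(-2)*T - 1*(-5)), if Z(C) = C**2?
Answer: 1/57 ≈ 0.017544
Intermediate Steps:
T = 13
1/(Z(-2)*T - 1*(-5)) = 1/((-2)**2*13 - 1*(-5)) = 1/(4*13 + 5) = 1/(52 + 5) = 1/57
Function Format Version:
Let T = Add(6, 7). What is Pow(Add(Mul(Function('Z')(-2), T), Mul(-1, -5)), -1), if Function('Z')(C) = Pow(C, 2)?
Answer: Rational(1, 57) ≈ 0.017544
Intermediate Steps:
T = 13
Pow(Add(Mul(Function('Z')(-2), T), Mul(-1, -5)), -1) = Pow(Add(Mul(Pow(-2, 2), 13), Mul(-1, -5)), -1) = Pow(Add(Mul(4, 13), 5), -1) = Pow(Add(52, 5), -1) = Pow(57, -1) = Rational(1, 57)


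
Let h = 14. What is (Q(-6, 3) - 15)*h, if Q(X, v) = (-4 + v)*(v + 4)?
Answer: -308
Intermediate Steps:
Q(X, v) = (-4 + v)*(4 + v)
(Q(-6, 3) - 15)*h = ((-16 + 3²) - 15)*14 = ((-16 + 9) - 15)*14 = (-7 - 15)*14 = -22*14 = -308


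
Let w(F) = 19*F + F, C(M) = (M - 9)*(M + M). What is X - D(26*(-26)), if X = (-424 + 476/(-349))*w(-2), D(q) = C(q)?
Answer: -317277800/349 ≈ -9.0911e+5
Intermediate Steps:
C(M) = 2*M*(-9 + M) (C(M) = (-9 + M)*(2*M) = 2*M*(-9 + M))
D(q) = 2*q*(-9 + q)
w(F) = 20*F
X = 5938080/349 (X = (-424 + 476/(-349))*(20*(-2)) = (-424 + 476*(-1/349))*(-40) = (-424 - 476/349)*(-40) = -148452/349*(-40) = 5938080/349 ≈ 17015.)
X - D(26*(-26)) = 5938080/349 - 2*26*(-26)*(-9 + 26*(-26)) = 5938080/349 - 2*(-676)*(-9 - 676) = 5938080/349 - 2*(-676)*(-685) = 5938080/349 - 1*926120 = 5938080/349 - 926120 = -317277800/349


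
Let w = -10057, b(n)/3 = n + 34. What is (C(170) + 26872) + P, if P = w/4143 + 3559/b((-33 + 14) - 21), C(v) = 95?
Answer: 665370365/24858 ≈ 26767.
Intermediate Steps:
b(n) = 102 + 3*n (b(n) = 3*(n + 34) = 3*(34 + n) = 102 + 3*n)
P = -4975321/24858 (P = -10057/4143 + 3559/(102 + 3*((-33 + 14) - 21)) = -10057*1/4143 + 3559/(102 + 3*(-19 - 21)) = -10057/4143 + 3559/(102 + 3*(-40)) = -10057/4143 + 3559/(102 - 120) = -10057/4143 + 3559/(-18) = -10057/4143 + 3559*(-1/18) = -10057/4143 - 3559/18 = -4975321/24858 ≈ -200.15)
(C(170) + 26872) + P = (95 + 26872) - 4975321/24858 = 26967 - 4975321/24858 = 665370365/24858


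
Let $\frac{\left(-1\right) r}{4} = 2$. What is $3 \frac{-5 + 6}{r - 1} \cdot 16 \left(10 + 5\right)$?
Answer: $-80$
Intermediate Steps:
$r = -8$ ($r = \left(-4\right) 2 = -8$)
$3 \frac{-5 + 6}{r - 1} \cdot 16 \left(10 + 5\right) = 3 \frac{-5 + 6}{-8 - 1} \cdot 16 \left(10 + 5\right) = 3 \cdot 1 \frac{1}{-9} \cdot 16 \cdot 15 = 3 \cdot 1 \left(- \frac{1}{9}\right) 16 \cdot 15 = 3 \left(- \frac{1}{9}\right) 16 \cdot 15 = \left(- \frac{1}{3}\right) 16 \cdot 15 = \left(- \frac{16}{3}\right) 15 = -80$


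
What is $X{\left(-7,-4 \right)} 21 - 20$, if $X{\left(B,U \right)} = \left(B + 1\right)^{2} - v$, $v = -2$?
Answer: $778$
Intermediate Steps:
$X{\left(B,U \right)} = 2 + \left(1 + B\right)^{2}$ ($X{\left(B,U \right)} = \left(B + 1\right)^{2} - -2 = \left(1 + B\right)^{2} + 2 = 2 + \left(1 + B\right)^{2}$)
$X{\left(-7,-4 \right)} 21 - 20 = \left(2 + \left(1 - 7\right)^{2}\right) 21 - 20 = \left(2 + \left(-6\right)^{2}\right) 21 - 20 = \left(2 + 36\right) 21 - 20 = 38 \cdot 21 - 20 = 798 - 20 = 778$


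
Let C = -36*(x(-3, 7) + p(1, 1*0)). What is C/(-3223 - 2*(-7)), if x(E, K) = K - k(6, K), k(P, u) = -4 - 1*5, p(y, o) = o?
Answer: 576/3209 ≈ 0.17950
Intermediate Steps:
k(P, u) = -9 (k(P, u) = -4 - 5 = -9)
x(E, K) = 9 + K (x(E, K) = K - 1*(-9) = K + 9 = 9 + K)
C = -576 (C = -36*((9 + 7) + 1*0) = -36*(16 + 0) = -36*16 = -576)
C/(-3223 - 2*(-7)) = -576/(-3223 - 2*(-7)) = -576/(-3223 + 14) = -576/(-3209) = -576*(-1/3209) = 576/3209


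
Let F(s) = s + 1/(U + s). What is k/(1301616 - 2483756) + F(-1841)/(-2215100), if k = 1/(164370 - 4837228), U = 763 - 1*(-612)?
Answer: 871149734035676/1048170302091047425 ≈ 0.00083112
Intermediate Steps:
U = 1375 (U = 763 + 612 = 1375)
F(s) = s + 1/(1375 + s)
k = -1/4672858 (k = 1/(-4672858) = -1/4672858 ≈ -2.1400e-7)
k/(1301616 - 2483756) + F(-1841)/(-2215100) = -1/(4672858*(1301616 - 2483756)) + ((1 + (-1841)**2 + 1375*(-1841))/(1375 - 1841))/(-2215100) = -1/4672858/(-1182140) + ((1 + 3389281 - 2531375)/(-466))*(-1/2215100) = -1/4672858*(-1/1182140) - 1/466*857907*(-1/2215100) = 1/5523972356120 - 857907/466*(-1/2215100) = 1/5523972356120 + 857907/1032236600 = 871149734035676/1048170302091047425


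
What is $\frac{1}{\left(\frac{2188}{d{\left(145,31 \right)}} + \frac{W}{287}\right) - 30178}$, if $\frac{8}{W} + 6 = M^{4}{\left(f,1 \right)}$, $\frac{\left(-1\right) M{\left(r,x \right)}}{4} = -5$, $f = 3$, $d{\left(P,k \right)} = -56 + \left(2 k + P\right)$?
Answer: $- \frac{3466829989}{104571760811306} \approx -3.3153 \cdot 10^{-5}$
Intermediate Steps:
$d{\left(P,k \right)} = -56 + P + 2 k$ ($d{\left(P,k \right)} = -56 + \left(P + 2 k\right) = -56 + P + 2 k$)
$M{\left(r,x \right)} = 20$ ($M{\left(r,x \right)} = \left(-4\right) \left(-5\right) = 20$)
$W = \frac{4}{79997}$ ($W = \frac{8}{-6 + 20^{4}} = \frac{8}{-6 + 160000} = \frac{8}{159994} = 8 \cdot \frac{1}{159994} = \frac{4}{79997} \approx 5.0002 \cdot 10^{-5}$)
$\frac{1}{\left(\frac{2188}{d{\left(145,31 \right)}} + \frac{W}{287}\right) - 30178} = \frac{1}{\left(\frac{2188}{-56 + 145 + 2 \cdot 31} + \frac{4}{79997 \cdot 287}\right) - 30178} = \frac{1}{\left(\frac{2188}{-56 + 145 + 62} + \frac{4}{79997} \cdot \frac{1}{287}\right) - 30178} = \frac{1}{\left(\frac{2188}{151} + \frac{4}{22959139}\right) - 30178} = \frac{1}{\frac{50234596736}{3466829989} - 30178} = \frac{1}{- \frac{104571760811306}{3466829989}} = - \frac{3466829989}{104571760811306}$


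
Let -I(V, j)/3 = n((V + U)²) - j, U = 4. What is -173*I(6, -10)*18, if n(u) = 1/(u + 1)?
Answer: 9444762/101 ≈ 93513.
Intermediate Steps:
n(u) = 1/(1 + u)
I(V, j) = -3/(1 + (4 + V)²) + 3*j (I(V, j) = -3*(1/(1 + (V + 4)²) - j) = -3*(1/(1 + (4 + V)²) - j) = -3/(1 + (4 + V)²) + 3*j)
-173*I(6, -10)*18 = -519*(-1 - 10*(1 + (4 + 6)²))/(1 + (4 + 6)²)*18 = -519*(-1 - 10*(1 + 10²))/(1 + 10²)*18 = -519*(-1 - 10*(1 + 100))/(1 + 100)*18 = -519*(-1 - 10*101)/101*18 = -519*(-1 - 1010)/101*18 = -519*(-1011)/101*18 = -173*(-3033/101)*18 = (524709/101)*18 = 9444762/101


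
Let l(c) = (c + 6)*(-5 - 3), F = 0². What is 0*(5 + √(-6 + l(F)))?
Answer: 0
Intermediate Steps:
F = 0
l(c) = -48 - 8*c (l(c) = (6 + c)*(-8) = -48 - 8*c)
0*(5 + √(-6 + l(F))) = 0*(5 + √(-6 + (-48 - 8*0))) = 0*(5 + √(-6 + (-48 + 0))) = 0*(5 + √(-6 - 48)) = 0*(5 + √(-54)) = 0*(5 + 3*I*√6) = 0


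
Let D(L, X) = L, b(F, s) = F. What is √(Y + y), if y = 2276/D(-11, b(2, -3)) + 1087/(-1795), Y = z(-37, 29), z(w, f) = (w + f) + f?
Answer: 2*I*√18178885835/19745 ≈ 13.657*I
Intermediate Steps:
z(w, f) = w + 2*f (z(w, f) = (f + w) + f = w + 2*f)
Y = 21 (Y = -37 + 2*29 = -37 + 58 = 21)
y = -4097377/19745 (y = 2276/(-11) + 1087/(-1795) = 2276*(-1/11) + 1087*(-1/1795) = -2276/11 - 1087/1795 = -4097377/19745 ≈ -207.51)
√(Y + y) = √(21 - 4097377/19745) = √(-3682732/19745) = 2*I*√18178885835/19745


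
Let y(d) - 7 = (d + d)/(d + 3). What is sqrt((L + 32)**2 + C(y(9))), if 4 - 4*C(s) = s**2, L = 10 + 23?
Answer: sqrt(67327)/4 ≈ 64.869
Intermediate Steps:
L = 33
y(d) = 7 + 2*d/(3 + d) (y(d) = 7 + (d + d)/(d + 3) = 7 + (2*d)/(3 + d) = 7 + 2*d/(3 + d))
C(s) = 1 - s**2/4
sqrt((L + 32)**2 + C(y(9))) = sqrt((33 + 32)**2 + (1 - 9*(7 + 3*9)**2/(3 + 9)**2/4)) = sqrt(65**2 + (1 - (7 + 27)**2/16/4)) = sqrt(4225 + (1 - (3*(1/12)*34)**2/4)) = sqrt(4225 + (1 - (17/2)**2/4)) = sqrt(4225 + (1 - 1/4*289/4)) = sqrt(4225 + (1 - 289/16)) = sqrt(4225 - 273/16) = sqrt(67327/16) = sqrt(67327)/4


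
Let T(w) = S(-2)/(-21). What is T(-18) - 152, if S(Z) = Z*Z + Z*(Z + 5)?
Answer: -3190/21 ≈ -151.90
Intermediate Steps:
S(Z) = Z² + Z*(5 + Z)
T(w) = 2/21 (T(w) = -2*(5 + 2*(-2))/(-21) = -2*(5 - 4)*(-1/21) = -2*1*(-1/21) = -2*(-1/21) = 2/21)
T(-18) - 152 = 2/21 - 152 = -3190/21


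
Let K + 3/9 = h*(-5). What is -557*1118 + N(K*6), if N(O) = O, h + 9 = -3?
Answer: -622368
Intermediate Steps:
h = -12 (h = -9 - 3 = -12)
K = 179/3 (K = -⅓ - 12*(-5) = -⅓ + 60 = 179/3 ≈ 59.667)
-557*1118 + N(K*6) = -557*1118 + (179/3)*6 = -622726 + 358 = -622368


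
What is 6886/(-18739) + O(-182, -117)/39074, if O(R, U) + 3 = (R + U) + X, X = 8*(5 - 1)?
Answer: -19580221/52300549 ≈ -0.37438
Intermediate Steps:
X = 32 (X = 8*4 = 32)
O(R, U) = 29 + R + U (O(R, U) = -3 + ((R + U) + 32) = -3 + (32 + R + U) = 29 + R + U)
6886/(-18739) + O(-182, -117)/39074 = 6886/(-18739) + (29 - 182 - 117)/39074 = 6886*(-1/18739) - 270*1/39074 = -6886/18739 - 135/19537 = -19580221/52300549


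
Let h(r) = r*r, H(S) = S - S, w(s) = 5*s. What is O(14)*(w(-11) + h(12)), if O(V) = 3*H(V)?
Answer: 0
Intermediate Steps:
H(S) = 0
h(r) = r**2
O(V) = 0 (O(V) = 3*0 = 0)
O(14)*(w(-11) + h(12)) = 0*(5*(-11) + 12**2) = 0*(-55 + 144) = 0*89 = 0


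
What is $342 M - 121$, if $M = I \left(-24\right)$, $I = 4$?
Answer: $-32953$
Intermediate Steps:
$M = -96$ ($M = 4 \left(-24\right) = -96$)
$342 M - 121 = 342 \left(-96\right) - 121 = -32832 - 121 = -32953$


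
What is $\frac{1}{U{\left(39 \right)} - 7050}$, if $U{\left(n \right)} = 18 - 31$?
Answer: $- \frac{1}{7063} \approx -0.00014158$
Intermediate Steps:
$U{\left(n \right)} = -13$
$\frac{1}{U{\left(39 \right)} - 7050} = \frac{1}{-13 - 7050} = \frac{1}{-7063} = - \frac{1}{7063}$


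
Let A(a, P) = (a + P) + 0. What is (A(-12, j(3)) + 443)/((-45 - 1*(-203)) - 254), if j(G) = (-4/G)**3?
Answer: -11573/2592 ≈ -4.4649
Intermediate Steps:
j(G) = -64/G**3
A(a, P) = P + a (A(a, P) = (P + a) + 0 = P + a)
(A(-12, j(3)) + 443)/((-45 - 1*(-203)) - 254) = ((-64/3**3 - 12) + 443)/((-45 - 1*(-203)) - 254) = ((-64*1/27 - 12) + 443)/((-45 + 203) - 254) = ((-64/27 - 12) + 443)/(158 - 254) = (-388/27 + 443)/(-96) = (11573/27)*(-1/96) = -11573/2592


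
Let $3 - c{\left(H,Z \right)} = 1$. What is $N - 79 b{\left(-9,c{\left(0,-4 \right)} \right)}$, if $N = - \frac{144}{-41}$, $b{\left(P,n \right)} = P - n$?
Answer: $\frac{35773}{41} \approx 872.51$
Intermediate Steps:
$c{\left(H,Z \right)} = 2$ ($c{\left(H,Z \right)} = 3 - 1 = 2$)
$N = \frac{144}{41}$ ($N = \left(-144\right) \left(- \frac{1}{41}\right) = \frac{144}{41} \approx 3.5122$)
$N - 79 b{\left(-9,c{\left(0,-4 \right)} \right)} = \frac{144}{41} - 79 \left(-9 - 2\right) = \frac{144}{41} - -869 = \frac{144}{41} + 869 = \frac{35773}{41}$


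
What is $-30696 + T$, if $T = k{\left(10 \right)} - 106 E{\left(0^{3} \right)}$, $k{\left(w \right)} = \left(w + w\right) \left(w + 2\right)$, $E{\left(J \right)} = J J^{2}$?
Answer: $-30456$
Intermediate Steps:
$E{\left(J \right)} = J^{3}$
$k{\left(w \right)} = 2 w \left(2 + w\right)$
$T = 240$ ($T = 2 \cdot 10 \left(2 + 10\right) - 106 \left(0^{3}\right)^{3} = 2 \cdot 10 \cdot 12 - 106 \cdot 0^{3} = 240 - 0 = 240 + 0 = 240$)
$-30696 + T = -30696 + 240 = -30456$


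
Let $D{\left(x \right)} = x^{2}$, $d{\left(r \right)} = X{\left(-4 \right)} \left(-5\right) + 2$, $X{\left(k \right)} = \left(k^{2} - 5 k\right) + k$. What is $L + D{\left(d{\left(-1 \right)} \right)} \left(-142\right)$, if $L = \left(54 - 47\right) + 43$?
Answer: $-3544838$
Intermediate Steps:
$X{\left(k \right)} = k^{2} - 4 k$
$L = 50$ ($L = 7 + 43 = 50$)
$d{\left(r \right)} = -158$ ($d{\left(r \right)} = - 4 \left(-4 - 4\right) \left(-5\right) + 2 = \left(-4\right) \left(-8\right) \left(-5\right) + 2 = 32 \left(-5\right) + 2 = -160 + 2 = -158$)
$L + D{\left(d{\left(-1 \right)} \right)} \left(-142\right) = 50 + \left(-158\right)^{2} \left(-142\right) = 50 + 24964 \left(-142\right) = 50 - 3544888 = -3544838$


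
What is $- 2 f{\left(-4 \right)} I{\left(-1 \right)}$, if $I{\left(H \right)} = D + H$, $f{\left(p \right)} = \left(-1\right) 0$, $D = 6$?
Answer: $0$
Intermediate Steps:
$f{\left(p \right)} = 0$
$I{\left(H \right)} = 6 + H$
$- 2 f{\left(-4 \right)} I{\left(-1 \right)} = \left(-2\right) 0 \left(6 - 1\right) = 0 \cdot 5 = 0$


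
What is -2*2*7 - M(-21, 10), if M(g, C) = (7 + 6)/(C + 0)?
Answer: -293/10 ≈ -29.300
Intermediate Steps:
M(g, C) = 13/C
-2*2*7 - M(-21, 10) = -2*2*7 - 13/10 = -4*7 - 13/10 = -28 - 1*13/10 = -28 - 13/10 = -293/10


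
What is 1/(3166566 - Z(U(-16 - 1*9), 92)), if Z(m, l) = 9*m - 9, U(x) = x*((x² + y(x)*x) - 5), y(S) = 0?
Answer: 1/3306075 ≈ 3.0247e-7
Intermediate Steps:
U(x) = x*(-5 + x²) (U(x) = x*((x² + 0*x) - 5) = x*((x² + 0) - 5) = x*(x² - 5) = x*(-5 + x²))
Z(m, l) = -9 + 9*m
1/(3166566 - Z(U(-16 - 1*9), 92)) = 1/(3166566 - (-9 + 9*((-16 - 1*9)*(-5 + (-16 - 1*9)²)))) = 1/(3166566 - (-9 + 9*((-16 - 9)*(-5 + (-16 - 9)²)))) = 1/(3166566 - (-9 + 9*(-25*(-5 + (-25)²)))) = 1/(3166566 - (-9 + 9*(-25*(-5 + 625)))) = 1/(3166566 - (-9 + 9*(-25*620))) = 1/(3166566 - (-9 + 9*(-15500))) = 1/(3166566 - (-9 - 139500)) = 1/(3166566 - 1*(-139509)) = 1/(3166566 + 139509) = 1/3306075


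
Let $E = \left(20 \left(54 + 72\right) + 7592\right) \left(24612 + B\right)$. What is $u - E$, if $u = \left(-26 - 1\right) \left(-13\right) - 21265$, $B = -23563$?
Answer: $-10628402$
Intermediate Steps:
$u = -20914$ ($u = \left(-27\right) \left(-13\right) - 21265 = 351 - 21265 = -20914$)
$E = 10607488$ ($E = \left(20 \left(54 + 72\right) + 7592\right) \left(24612 - 23563\right) = \left(20 \cdot 126 + 7592\right) 1049 = \left(2520 + 7592\right) 1049 = 10112 \cdot 1049 = 10607488$)
$u - E = -20914 - 10607488 = -10628402$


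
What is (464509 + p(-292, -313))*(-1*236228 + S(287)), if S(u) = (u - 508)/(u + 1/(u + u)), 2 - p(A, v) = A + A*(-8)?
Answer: -17997408016510582/164739 ≈ -1.0925e+11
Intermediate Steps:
p(A, v) = 2 + 7*A (p(A, v) = 2 - (A + A*(-8)) = 2 - (A - 8*A) = 2 - (-7)*A = 2 + 7*A)
S(u) = (-508 + u)/(u + 1/(2*u))
(464509 + p(-292, -313))*(-1*236228 + S(287)) = (464509 + (2 + 7*(-292)))*(-1*236228 + 2*287*(-508 + 287)/(1 + 2*287²)) = (464509 + (2 - 2044))*(-236228 + 2*287*(-221)/(1 + 2*82369)) = (464509 - 2042)*(-236228 + 2*287*(-221)/(1 + 164738)) = 462467*(-236228 + 2*287*(-221)/164739) = 462467*(-236228 + 2*287*(1/164739)*(-221)) = 462467*(-236228 - 126854/164739) = 462467*(-38916091346/164739) = -17997408016510582/164739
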